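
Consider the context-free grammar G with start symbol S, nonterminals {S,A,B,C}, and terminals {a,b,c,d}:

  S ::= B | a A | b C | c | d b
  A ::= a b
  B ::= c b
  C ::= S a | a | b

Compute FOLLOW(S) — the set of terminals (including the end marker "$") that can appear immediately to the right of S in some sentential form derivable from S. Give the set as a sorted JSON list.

Compute FIRST by fixpoint:
iter 1:
  A via A→a b: +{a}
  B via B→c b: +{c}
  C via C→a: +{a}
  C via C→b: +{b}
  S via S→B: +{c}
  S via S→a A: +{a}
  S via S→b C: +{b}
  S via S→d b: +{d}
  FIRST[S]={a,b,c,d}  FIRST[A]={a}  FIRST[B]={c}  FIRST[C]={a,b}
iter 2:
  C via C→S a: +{c,d}
  FIRST[S]={a,b,c,d}  FIRST[A]={a}  FIRST[B]={c}  FIRST[C]={a,b,c,d}
iter 3: done
  FIRST[S]={a,b,c,d}  FIRST[A]={a}  FIRST[B]={c}  FIRST[C]={a,b,c,d}

FOLLOW iteration:
initialize: $ ∈ FOLLOW(S)
round 1:
  C→S a: FOLLOW(S) ⊇ FIRST(a) = {a}; new: +{a}
  S→B: FOLLOW(B) ⊇ FOLLOW(S) ⊇ {$,a}; new: +{$,a}
  S→a A: FOLLOW(A) ⊇ FOLLOW(S) ⊇ {$,a}; new: +{$,a}
  S→b C: FOLLOW(C) ⊇ FOLLOW(S) ⊇ {$,a}; new: +{$,a}
  FOLLOW[S]={$,a}  FOLLOW[A]={$,a}  FOLLOW[B]={$,a}  FOLLOW[C]={$,a}
round 2: done
  FOLLOW[S]={$,a}  FOLLOW[A]={$,a}  FOLLOW[B]={$,a}  FOLLOW[C]={$,a}

FOLLOW(S) = ["$", "a"]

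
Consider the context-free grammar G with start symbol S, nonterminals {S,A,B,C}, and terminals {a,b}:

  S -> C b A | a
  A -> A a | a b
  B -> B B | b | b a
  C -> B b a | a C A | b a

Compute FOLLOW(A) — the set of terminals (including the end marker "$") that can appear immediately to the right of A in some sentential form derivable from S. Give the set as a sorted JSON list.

Compute FIRST by fixpoint:
iter 1:
  A via A→a b: +{a}
  B via B→b: +{b}
  C via C→B b a: +{b}
  C via C→a C A: +{a}
  S via S→C b A: +{a,b}
  FIRST[S]={a,b}  FIRST[A]={a}  FIRST[B]={b}  FIRST[C]={a,b}
iter 2: (no change)
  FIRST[S]={a,b}  FIRST[A]={a}  FIRST[B]={b}  FIRST[C]={a,b}

FOLLOW sets:
initialize: $ ∈ FOLLOW(S)
iter 1:
  A→A a: FOLLOW(A) ⊇ FIRST(a) = {a}; new: +{a}
  B→B B: FOLLOW(B) ⊇ FIRST(B) = {b}; new: +{b}
  C→a C A: FOLLOW(C) ⊇ FIRST(A) = {a}; new: +{a}
  S→C b A: FOLLOW(C) ⊇ FIRST(b) = {b}; new: +{b}
  S→C b A: FOLLOW(A) ⊇ FOLLOW(S) ⊇ {$}; new: +{$}
  FOLLOW(S)={$}  FOLLOW(A)={$,a}  FOLLOW(B)={b}  FOLLOW(C)={a,b}
iter 2:
  C→a C A: FOLLOW(A) ⊇ FOLLOW(C) ⊇ {a,b}; new: +{b}
  FOLLOW(S)={$}  FOLLOW(A)={$,a,b}  FOLLOW(B)={b}  FOLLOW(C)={a,b}
iter 3: — fixpoint
  FOLLOW(S)={$}  FOLLOW(A)={$,a,b}  FOLLOW(B)={b}  FOLLOW(C)={a,b}

FOLLOW(A) = ["$", "a", "b"]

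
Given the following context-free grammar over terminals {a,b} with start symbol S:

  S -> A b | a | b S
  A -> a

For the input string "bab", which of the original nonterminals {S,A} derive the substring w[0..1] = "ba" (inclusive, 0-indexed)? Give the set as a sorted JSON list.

CNF form of G:
  S -> A T0 | T0 S | a
  A -> a
  T0 -> b

CYK fill, restricted to cells inside w[0..1]:
  T[0,0] 'b' = {T0}  orig:{}
  T[1,1] 'a' = {A,S}
  T[0,1] 'ba' = {S}

Original NTs in T[0,1] deriving "ba": ["S"]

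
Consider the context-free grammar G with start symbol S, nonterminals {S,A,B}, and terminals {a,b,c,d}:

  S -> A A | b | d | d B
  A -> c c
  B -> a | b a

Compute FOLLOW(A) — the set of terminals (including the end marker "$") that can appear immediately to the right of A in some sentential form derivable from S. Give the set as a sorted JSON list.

FIRST sets, iterate to fixpoint:
pass 1:
  A via A→c c: +{c}
  B via B→a: +{a}
  B via B→b a: +{b}
  S via S→A A: +{c}
  S via S→b: +{b}
  S via S→d: +{d}
  FIRST[S]={b,c,d}  FIRST[A]={c}  FIRST[B]={a,b}
pass 2: done
  FIRST[S]={b,c,d}  FIRST[A]={c}  FIRST[B]={a,b}

FOLLOW iteration:
initialize: $ ∈ FOLLOW(S)
round 1:
  S→A A: FOLLOW(A) ⊇ FIRST(A) = {c}; new: +{c}
  S→A A: FOLLOW(A) ⊇ FOLLOW(S) ⊇ {$}; new: +{$}
  S→d B: FOLLOW(B) ⊇ FOLLOW(S) ⊇ {$}; new: +{$}
  FOLLOW[S]={$}  FOLLOW[A]={$,c}  FOLLOW[B]={$}
round 2: (stable)
  FOLLOW[S]={$}  FOLLOW[A]={$,c}  FOLLOW[B]={$}

FOLLOW(A) = ["$", "c"]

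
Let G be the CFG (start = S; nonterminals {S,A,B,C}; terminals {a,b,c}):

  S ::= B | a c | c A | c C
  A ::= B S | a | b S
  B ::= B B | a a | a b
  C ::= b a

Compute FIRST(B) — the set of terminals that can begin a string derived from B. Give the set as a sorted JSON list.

Compute FIRST by fixpoint:
round 1:
  A via A→a: +{a}
  A via A→b S: +{b}
  B via B→a a: +{a}
  C via C→b a: +{b}
  S via S→B: +{a}
  S via S→c A: +{c}
  FIRST(S)={a,c}  FIRST(A)={a,b}  FIRST(B)={a}  FIRST(C)={b}
round 2: done
  FIRST(S)={a,c}  FIRST(A)={a,b}  FIRST(B)={a}  FIRST(C)={b}

FIRST(B) = ["a"]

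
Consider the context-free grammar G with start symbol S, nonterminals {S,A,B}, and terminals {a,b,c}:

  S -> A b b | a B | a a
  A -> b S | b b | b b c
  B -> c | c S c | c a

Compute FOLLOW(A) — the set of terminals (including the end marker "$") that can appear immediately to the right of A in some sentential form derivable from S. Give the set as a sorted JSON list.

FIRST iteration:
pass 1:
  A via A→b S: +{b}
  B via B→c: +{c}
  S via S→A b b: +{b}
  S via S→a B: +{a}
  S: {a,b}  A: {b}  B: {c}
pass 2: (stable)
  S: {a,b}  A: {b}  B: {c}

FOLLOW iteration:
initialize: $ ∈ FOLLOW(S)
iter 1:
  B→c S c: FOLLOW(S) ⊇ FIRST(c) = {c}; new: +{c}
  S→A b b: FOLLOW(A) ⊇ FIRST(b) = {b}; new: +{b}
  S→a B: FOLLOW(B) ⊇ FOLLOW(S) ⊇ {$,c}; new: +{$,c}
  S: {$,c}  A: {b}  B: {$,c}
iter 2:
  A→b S: FOLLOW(S) ⊇ FOLLOW(A) ⊇ {b}; new: +{b}
  S→a B: FOLLOW(B) ⊇ FOLLOW(S) ⊇ {$,b,c}; new: +{b}
  S: {$,b,c}  A: {b}  B: {$,b,c}
iter 3: (stable)
  S: {$,b,c}  A: {b}  B: {$,b,c}

FOLLOW(A) = ["b"]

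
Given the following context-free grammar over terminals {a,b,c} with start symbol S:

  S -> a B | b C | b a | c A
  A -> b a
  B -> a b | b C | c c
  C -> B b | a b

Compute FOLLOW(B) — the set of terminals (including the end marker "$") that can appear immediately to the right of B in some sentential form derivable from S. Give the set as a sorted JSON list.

Compute FIRST by fixpoint:
pass 1:
  A via A→b a: +{b}
  B via B→a b: +{a}
  B via B→b C: +{b}
  B via B→c c: +{c}
  C via C→B b: +{a,b,c}
  S via S→a B: +{a}
  S via S→b C: +{b}
  S via S→c A: +{c}
  FIRST[S]={a,b,c}  FIRST[A]={b}  FIRST[B]={a,b,c}  FIRST[C]={a,b,c}
pass 2: (stable)
  FIRST[S]={a,b,c}  FIRST[A]={b}  FIRST[B]={a,b,c}  FIRST[C]={a,b,c}

Compute FOLLOW by fixpoint:
initialize: $ ∈ FOLLOW(S)
iter 1:
  C→B b: FOLLOW(B) ⊇ FIRST(b) = {b}; new: +{b}
  S→a B: FOLLOW(B) ⊇ FOLLOW(S) ⊇ {$}; new: +{$}
  S→b C: FOLLOW(C) ⊇ FOLLOW(S) ⊇ {$}; new: +{$}
  S→c A: FOLLOW(A) ⊇ FOLLOW(S) ⊇ {$}; new: +{$}
  FOLLOW[S]={$}  FOLLOW[A]={$}  FOLLOW[B]={$,b}  FOLLOW[C]={$}
iter 2:
  B→b C: FOLLOW(C) ⊇ FOLLOW(B) ⊇ {$,b}; new: +{b}
  FOLLOW[S]={$}  FOLLOW[A]={$}  FOLLOW[B]={$,b}  FOLLOW[C]={$,b}
iter 3: — fixpoint
  FOLLOW[S]={$}  FOLLOW[A]={$}  FOLLOW[B]={$,b}  FOLLOW[C]={$,b}

FOLLOW(B) = ["$", "b"]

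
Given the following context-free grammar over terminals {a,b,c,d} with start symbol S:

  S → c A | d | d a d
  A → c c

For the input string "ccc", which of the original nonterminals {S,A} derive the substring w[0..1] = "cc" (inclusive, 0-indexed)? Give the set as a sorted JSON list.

Convert to CNF:
  S -> T0 A | T1 X3 | d
  A -> T0 T0
  T0 -> c
  T1 -> d
  T2 -> a
  X3 -> T2 T1

CYK table (by increasing span) (cells [i..j] with 0 ≤ i ≤ j ≤ 1 only):
  [0..0]={T0}  "c"  orig:{}
  [1..1]={T0}  "c"  orig:{}
  [0..1]={A}  "cc"

Original NTs in T[0,1] deriving "cc": ["A"]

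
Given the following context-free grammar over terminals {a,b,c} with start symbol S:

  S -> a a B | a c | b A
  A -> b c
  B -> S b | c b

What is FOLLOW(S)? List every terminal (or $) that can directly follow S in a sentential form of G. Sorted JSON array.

FIRST sets, iterate to fixpoint:
iter 1:
  A via A→b c: +{b}
  B via B→c b: +{c}
  S via S→a a B: +{a}
  S via S→b A: +{b}
  FIRST(S)={a,b}  FIRST(A)={b}  FIRST(B)={c}
iter 2:
  B via B→S b: +{a,b}
  FIRST(S)={a,b}  FIRST(A)={b}  FIRST(B)={a,b,c}
iter 3: (stable)
  FIRST(S)={a,b}  FIRST(A)={b}  FIRST(B)={a,b,c}

FOLLOW iteration:
initialize: $ ∈ FOLLOW(S)
pass 1:
  B→S b: FOLLOW(S) ⊇ FIRST(b) = {b}; new: +{b}
  S→a a B: FOLLOW(B) ⊇ FOLLOW(S) ⊇ {$,b}; new: +{$,b}
  S→b A: FOLLOW(A) ⊇ FOLLOW(S) ⊇ {$,b}; new: +{$,b}
  FOLLOW(S)={$,b}  FOLLOW(A)={$,b}  FOLLOW(B)={$,b}
pass 2: — fixpoint
  FOLLOW(S)={$,b}  FOLLOW(A)={$,b}  FOLLOW(B)={$,b}

FOLLOW(S) = ["$", "b"]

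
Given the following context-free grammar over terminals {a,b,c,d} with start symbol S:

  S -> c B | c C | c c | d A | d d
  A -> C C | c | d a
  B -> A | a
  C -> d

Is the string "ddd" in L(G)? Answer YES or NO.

CNF form of G:
  S -> T0 A | T0 T0 | T2 B | T2 C | T2 T2
  A -> C C | T0 T1 | c
  B -> C C | T0 T1 | a | c
  C -> d
  T0 -> d
  T1 -> a
  T2 -> c

CYK fill:
  cell(0,0) d: {C,T0}  orig:{C}
  cell(1,1) d: {C,T0}  orig:{C}
  cell(2,2) d: {C,T0}  orig:{C}
  cell(0,1) dd: {A,B,S}
  cell(1,2) dd: {A,B,S}
  cell(0,2) ddd: {S}

S ∈ T[0,2] ⇒ YES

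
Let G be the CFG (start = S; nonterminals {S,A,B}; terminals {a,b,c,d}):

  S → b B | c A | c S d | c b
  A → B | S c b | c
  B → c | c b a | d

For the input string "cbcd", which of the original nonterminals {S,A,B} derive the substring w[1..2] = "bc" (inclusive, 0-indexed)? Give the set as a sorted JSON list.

CNF form of G:
  S -> T0 A | T0 T1 | T0 X7 | T1 B
  A -> S X4 | T0 X5 | c | d
  B -> T0 X6 | c | d
  T0 -> c
  T1 -> b
  T2 -> a
  T3 -> d
  X4 -> T0 T1
  X5 -> T1 T2
  X6 -> T1 T2
  X7 -> S T3

CYK table (by increasing span) — only the sub-triangle for w[1..2]:
  cell(1,1) b: {T1}  orig:{}
  cell(2,2) c: {A,B,T0}  orig:{A,B}
  cell(1,2) bc: {S}

Original NTs in T[1,2] deriving "bc": ["S"]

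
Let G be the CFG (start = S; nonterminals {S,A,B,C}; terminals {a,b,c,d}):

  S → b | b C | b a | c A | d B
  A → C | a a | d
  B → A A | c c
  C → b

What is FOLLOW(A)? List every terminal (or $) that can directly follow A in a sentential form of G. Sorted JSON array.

FIRST sets, iterate to fixpoint:
pass 1:
  A via A→a a: +{a}
  A via A→d: +{d}
  B via B→A A: +{a,d}
  B via B→c c: +{c}
  C via C→b: +{b}
  S via S→b: +{b}
  S via S→c A: +{c}
  S via S→d B: +{d}
  S: {b,c,d}  A: {a,d}  B: {a,c,d}  C: {b}
pass 2:
  A via A→C: +{b}
  B via B→A A: +{b}
  S: {b,c,d}  A: {a,b,d}  B: {a,b,c,d}  C: {b}
pass 3: done
  S: {b,c,d}  A: {a,b,d}  B: {a,b,c,d}  C: {b}

FOLLOW sets:
initialize: $ ∈ FOLLOW(S)
iter 1:
  B→A A: FOLLOW(A) ⊇ FIRST(A) = {a,b,d}; new: +{a,b,d}
  S→b C: FOLLOW(C) ⊇ FOLLOW(S) ⊇ {$}; new: +{$}
  S→c A: FOLLOW(A) ⊇ FOLLOW(S) ⊇ {$}; new: +{$}
  S→d B: FOLLOW(B) ⊇ FOLLOW(S) ⊇ {$}; new: +{$}
  FOLLOW(S)={$}  FOLLOW(A)={$,a,b,d}  FOLLOW(B)={$}  FOLLOW(C)={$}
iter 2:
  A→C: FOLLOW(C) ⊇ FOLLOW(A) ⊇ {$,a,b,d}; new: +{a,b,d}
  FOLLOW(S)={$}  FOLLOW(A)={$,a,b,d}  FOLLOW(B)={$}  FOLLOW(C)={$,a,b,d}
iter 3: done
  FOLLOW(S)={$}  FOLLOW(A)={$,a,b,d}  FOLLOW(B)={$}  FOLLOW(C)={$,a,b,d}

FOLLOW(A) = ["$", "a", "b", "d"]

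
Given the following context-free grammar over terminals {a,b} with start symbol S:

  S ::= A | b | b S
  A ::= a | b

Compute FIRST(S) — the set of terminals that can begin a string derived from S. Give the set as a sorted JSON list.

FIRST sets, iterate to fixpoint:
iter 1:
  A via A→a: +{a}
  A via A→b: +{b}
  S via S→A: +{a,b}
  FIRST(S)={a,b}  FIRST(A)={a,b}
iter 2: (stable)
  FIRST(S)={a,b}  FIRST(A)={a,b}

FIRST(S) = ["a", "b"]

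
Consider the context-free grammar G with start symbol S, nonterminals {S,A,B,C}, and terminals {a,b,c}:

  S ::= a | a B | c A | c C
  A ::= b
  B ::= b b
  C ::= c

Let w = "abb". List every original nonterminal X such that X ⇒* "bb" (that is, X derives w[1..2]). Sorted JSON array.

CNF form of G:
  S -> T1 B | T2 A | T2 C | a
  A -> b
  B -> T0 T0
  C -> c
  T0 -> b
  T1 -> a
  T2 -> c

CYK table (by increasing span) — only the sub-triangle for w[1..2]:
  [1..1]={A,T0}  "b"  orig:{A}
  [2..2]={A,T0}  "b"  orig:{A}
  [1..2]={B}  "bb"

Original NTs in T[1,2] deriving "bb": ["B"]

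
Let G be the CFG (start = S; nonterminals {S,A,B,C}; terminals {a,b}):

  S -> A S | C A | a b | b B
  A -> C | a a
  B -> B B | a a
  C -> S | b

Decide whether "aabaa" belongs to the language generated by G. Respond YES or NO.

Convert to CNF:
  S -> A S | C A | T0 T1 | T1 B
  A -> A S | C A | T0 T0 | T0 T1 | T1 B | b
  B -> B B | T0 T0
  C -> A S | C A | T0 T1 | T1 B | b
  T0 -> a
  T1 -> b

CYK table (by increasing span):
  T[0,0] 'a' = {T0}  orig:{}
  T[1,1] 'a' = {T0}  orig:{}
  T[2,2] 'b' = {A,C,T1}  orig:{A,C}
  T[3,3] 'a' = {T0}  orig:{}
  T[4,4] 'a' = {T0}  orig:{}
  T[0,1] 'aa' = {A,B}
  T[1,2] 'ab' = {A,C,S}
  T[2,3] 'ba' = ∅
  T[3,4] 'aa' = {A,B}
  T[0,2] 'aab' = ∅
  T[1,3] 'aba' = ∅
  T[2,4] 'baa' = {A,C,S}
  T[0,3] 'aaba' = ∅
  T[1,4] 'abaa' = {A,C,S}
  T[0,4] 'aabaa' = {A,C,S}

S ∈ T[0,4] ⇒ YES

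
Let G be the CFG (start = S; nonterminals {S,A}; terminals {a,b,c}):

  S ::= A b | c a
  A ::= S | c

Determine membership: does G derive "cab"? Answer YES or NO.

Convert to CNF:
  S -> A T0 | T1 T2
  A -> A T0 | T1 T2 | c
  T0 -> b
  T1 -> c
  T2 -> a

Fill CYK table bottom-up:
  cell(0,0) c: {A,T1}  orig:{A}
  cell(1,1) a: {T2}  orig:{}
  cell(2,2) b: {T0}  orig:{}
  cell(0,1) ca: {A,S}
  cell(1,2) ab: ∅
  cell(0,2) cab: {A,S}

S ∈ T[0,2] ⇒ YES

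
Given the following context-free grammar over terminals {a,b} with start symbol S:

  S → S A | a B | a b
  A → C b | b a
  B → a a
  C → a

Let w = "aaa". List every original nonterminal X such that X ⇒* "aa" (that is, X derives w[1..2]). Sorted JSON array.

Convert to CNF:
  S -> S A | T1 B | T1 T0
  A -> C T0 | T0 T1
  B -> T1 T1
  C -> a
  T0 -> b
  T1 -> a

Fill CYK table bottom-up — only the sub-triangle for w[1..2]:
  [1..1]={C,T1}  "a"  orig:{C}
  [2..2]={C,T1}  "a"  orig:{C}
  [1..2]={B}  "aa"

Original NTs in T[1,2] deriving "aa": ["B"]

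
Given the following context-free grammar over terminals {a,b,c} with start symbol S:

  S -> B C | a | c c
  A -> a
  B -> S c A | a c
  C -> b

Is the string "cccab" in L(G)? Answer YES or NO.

Convert to CNF:
  S -> B C | T0 T0 | a
  A -> a
  B -> S X2 | T1 T0
  C -> b
  T0 -> c
  T1 -> a
  X2 -> T0 A

Fill CYK table bottom-up:
  T[0,0] 'c' = {T0}  orig:{}
  T[1,1] 'c' = {T0}  orig:{}
  T[2,2] 'c' = {T0}  orig:{}
  T[3,3] 'a' = {A,S,T1}  orig:{A,S}
  T[4,4] 'b' = {C}
  T[0,1] 'cc' = {S}
  T[1,2] 'cc' = {S}
  T[2,3] 'ca' = {X2}  orig:{}
  T[3,4] 'ab' = ∅
  T[0,2] 'ccc' = ∅
  T[1,3] 'cca' = ∅
  T[2,4] 'cab' = ∅
  T[0,3] 'ccca' = {B}
  T[1,4] 'ccab' = ∅
  T[0,4] 'cccab' = {S}

S ∈ T[0,4] ⇒ YES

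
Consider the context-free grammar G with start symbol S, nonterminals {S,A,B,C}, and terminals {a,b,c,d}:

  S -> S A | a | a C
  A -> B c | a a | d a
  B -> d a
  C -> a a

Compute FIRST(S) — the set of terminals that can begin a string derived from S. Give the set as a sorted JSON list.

Compute FIRST by fixpoint:
iter 1:
  A via A→a a: +{a}
  A via A→d a: +{d}
  B via B→d a: +{d}
  C via C→a a: +{a}
  S via S→a: +{a}
  FIRST[S]={a}  FIRST[A]={a,d}  FIRST[B]={d}  FIRST[C]={a}
iter 2: (no change)
  FIRST[S]={a}  FIRST[A]={a,d}  FIRST[B]={d}  FIRST[C]={a}

FIRST(S) = ["a"]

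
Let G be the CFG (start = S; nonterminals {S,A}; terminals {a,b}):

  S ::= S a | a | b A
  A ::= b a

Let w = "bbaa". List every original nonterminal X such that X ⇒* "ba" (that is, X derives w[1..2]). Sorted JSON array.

Convert to CNF:
  S -> S T1 | T0 A | a
  A -> T0 T1
  T0 -> b
  T1 -> a

CYK table (by increasing span) — only the sub-triangle for w[1..2]:
  [1..1]={T0}  "b"  orig:{}
  [2..2]={S,T1}  "a"  orig:{S}
  [1..2]={A}  "ba"

Original NTs in T[1,2] deriving "ba": ["A"]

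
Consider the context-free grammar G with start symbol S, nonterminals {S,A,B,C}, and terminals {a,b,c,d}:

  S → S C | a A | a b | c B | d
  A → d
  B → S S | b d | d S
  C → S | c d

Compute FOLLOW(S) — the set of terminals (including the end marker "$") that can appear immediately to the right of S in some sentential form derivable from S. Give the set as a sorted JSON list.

Compute FIRST by fixpoint:
round 1:
  A via A→d: +{d}
  B via B→b d: +{b}
  B via B→d S: +{d}
  C via C→c d: +{c}
  S via S→a A: +{a}
  S via S→c B: +{c}
  S via S→d: +{d}
  S: {a,c,d}  A: {d}  B: {b,d}  C: {c}
round 2:
  B via B→S S: +{a,c}
  C via C→S: +{a,d}
  S: {a,c,d}  A: {d}  B: {a,b,c,d}  C: {a,c,d}
round 3: done
  S: {a,c,d}  A: {d}  B: {a,b,c,d}  C: {a,c,d}

FOLLOW sets:
seed FOLLOW(S) with $
iter 1:
  B→S S: FOLLOW(S) ⊇ FIRST(S) = {a,c,d}; new: +{a,c,d}
  S→S C: FOLLOW(C) ⊇ FOLLOW(S) ⊇ {$,a,c,d}; new: +{$,a,c,d}
  S→a A: FOLLOW(A) ⊇ FOLLOW(S) ⊇ {$,a,c,d}; new: +{$,a,c,d}
  S→c B: FOLLOW(B) ⊇ FOLLOW(S) ⊇ {$,a,c,d}; new: +{$,a,c,d}
  FOLLOW[S]={$,a,c,d}  FOLLOW[A]={$,a,c,d}  FOLLOW[B]={$,a,c,d}  FOLLOW[C]={$,a,c,d}
iter 2: (stable)
  FOLLOW[S]={$,a,c,d}  FOLLOW[A]={$,a,c,d}  FOLLOW[B]={$,a,c,d}  FOLLOW[C]={$,a,c,d}

FOLLOW(S) = ["$", "a", "c", "d"]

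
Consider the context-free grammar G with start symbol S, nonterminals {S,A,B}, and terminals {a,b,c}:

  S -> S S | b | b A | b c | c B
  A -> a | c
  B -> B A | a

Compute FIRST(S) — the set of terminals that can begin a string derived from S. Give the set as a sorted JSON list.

FIRST iteration:
round 1:
  A via A→a: +{a}
  A via A→c: +{c}
  B via B→a: +{a}
  S via S→b: +{b}
  S via S→c B: +{c}
  FIRST(S)={b,c}  FIRST(A)={a,c}  FIRST(B)={a}
round 2: (no change)
  FIRST(S)={b,c}  FIRST(A)={a,c}  FIRST(B)={a}

FIRST(S) = ["b", "c"]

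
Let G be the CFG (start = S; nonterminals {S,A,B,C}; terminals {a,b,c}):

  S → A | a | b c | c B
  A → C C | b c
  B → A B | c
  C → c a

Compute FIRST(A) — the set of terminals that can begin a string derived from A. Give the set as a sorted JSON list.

FIRST sets, iterate to fixpoint:
pass 1:
  A via A→b c: +{b}
  B via B→A B: +{b}
  B via B→c: +{c}
  C via C→c a: +{c}
  S via S→A: +{b}
  S via S→a: +{a}
  S via S→c B: +{c}
  FIRST[S]={a,b,c}  FIRST[A]={b}  FIRST[B]={b,c}  FIRST[C]={c}
pass 2:
  A via A→C C: +{c}
  FIRST[S]={a,b,c}  FIRST[A]={b,c}  FIRST[B]={b,c}  FIRST[C]={c}
pass 3: (stable)
  FIRST[S]={a,b,c}  FIRST[A]={b,c}  FIRST[B]={b,c}  FIRST[C]={c}

FIRST(A) = ["b", "c"]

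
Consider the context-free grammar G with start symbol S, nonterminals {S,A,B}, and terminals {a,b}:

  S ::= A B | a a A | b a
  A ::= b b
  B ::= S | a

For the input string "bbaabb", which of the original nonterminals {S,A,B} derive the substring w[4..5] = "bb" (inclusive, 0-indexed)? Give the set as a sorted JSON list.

CNF form of G:
  S -> A B | T0 T1 | T1 X3
  A -> T0 T0
  B -> A B | T0 T1 | T1 X2 | a
  T0 -> b
  T1 -> a
  X2 -> T1 A
  X3 -> T1 A

Fill CYK table bottom-up (cells [i..j] with 4 ≤ i ≤ j ≤ 5 only):
  cell(4,4) b: {T0}  orig:{}
  cell(5,5) b: {T0}  orig:{}
  cell(4,5) bb: {A}

Original NTs in T[4,5] deriving "bb": ["A"]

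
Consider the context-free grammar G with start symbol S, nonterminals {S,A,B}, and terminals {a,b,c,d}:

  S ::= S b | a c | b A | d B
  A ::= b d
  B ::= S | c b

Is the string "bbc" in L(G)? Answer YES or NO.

Convert to CNF:
  S -> S T0 | T0 A | T1 B | T2 T3
  A -> T0 T1
  B -> S T0 | T0 A | T1 B | T2 T3 | T3 T0
  T0 -> b
  T1 -> d
  T2 -> a
  T3 -> c

CYK fill:
  [0..0]={T0}  "b"  orig:{}
  [1..1]={T0}  "b"  orig:{}
  [2..2]={T3}  "c"  orig:{}
  [0..1]=∅  "bb"
  [1..2]=∅  "bc"
  [0..2]=∅  "bbc"

S ∉ T[0,2] ⇒ NO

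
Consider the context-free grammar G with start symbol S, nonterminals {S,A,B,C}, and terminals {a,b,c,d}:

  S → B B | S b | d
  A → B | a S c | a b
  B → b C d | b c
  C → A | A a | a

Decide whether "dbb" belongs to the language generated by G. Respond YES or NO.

CNF form of G:
  S -> B B | S T2 | d
  A -> T0 T2 | T0 X4 | T2 T1 | T2 X5
  B -> T2 T1 | T2 X6
  C -> A T0 | T0 T2 | T0 X7 | T2 T1 | T2 X8 | a
  T0 -> a
  T1 -> c
  T2 -> b
  T3 -> d
  X4 -> S T1
  X5 -> C T3
  X6 -> C T3
  X7 -> S T1
  X8 -> C T3

Fill CYK table bottom-up:
  [0..0]={S,T3}  "d"  orig:{S}
  [1..1]={T2}  "b"  orig:{}
  [2..2]={T2}  "b"  orig:{}
  [0..1]={S}  "db"
  [1..2]=∅  "bb"
  [0..2]={S}  "dbb"

S ∈ T[0,2] ⇒ YES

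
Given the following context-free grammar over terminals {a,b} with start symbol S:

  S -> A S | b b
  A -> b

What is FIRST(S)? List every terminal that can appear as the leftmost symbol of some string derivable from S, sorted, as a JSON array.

FIRST iteration:
pass 1:
  A via A→b: +{b}
  S via S→A S: +{b}
  FIRST[S]={b}  FIRST[A]={b}
pass 2: (stable)
  FIRST[S]={b}  FIRST[A]={b}

FIRST(S) = ["b"]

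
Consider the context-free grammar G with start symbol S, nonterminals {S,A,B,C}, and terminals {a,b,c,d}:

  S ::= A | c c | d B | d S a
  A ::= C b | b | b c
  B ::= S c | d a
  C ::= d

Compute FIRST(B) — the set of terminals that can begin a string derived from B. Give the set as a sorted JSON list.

Compute FIRST by fixpoint:
pass 1:
  A via A→b: +{b}
  B via B→d a: +{d}
  C via C→d: +{d}
  S via S→A: +{b}
  S via S→c c: +{c}
  S via S→d B: +{d}
  FIRST(S)={b,c,d}  FIRST(A)={b}  FIRST(B)={d}  FIRST(C)={d}
pass 2:
  A via A→C b: +{d}
  B via B→S c: +{b,c}
  FIRST(S)={b,c,d}  FIRST(A)={b,d}  FIRST(B)={b,c,d}  FIRST(C)={d}
pass 3: done
  FIRST(S)={b,c,d}  FIRST(A)={b,d}  FIRST(B)={b,c,d}  FIRST(C)={d}

FIRST(B) = ["b", "c", "d"]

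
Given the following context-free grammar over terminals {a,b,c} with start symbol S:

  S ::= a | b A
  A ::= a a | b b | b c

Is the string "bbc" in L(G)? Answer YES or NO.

Convert to CNF:
  S -> T1 A | a
  A -> T0 T0 | T1 T1 | T1 T2
  T0 -> a
  T1 -> b
  T2 -> c

CYK table (by increasing span):
  [0..0]={T1}  "b"  orig:{}
  [1..1]={T1}  "b"  orig:{}
  [2..2]={T2}  "c"  orig:{}
  [0..1]={A}  "bb"
  [1..2]={A}  "bc"
  [0..2]={S}  "bbc"

S ∈ T[0,2] ⇒ YES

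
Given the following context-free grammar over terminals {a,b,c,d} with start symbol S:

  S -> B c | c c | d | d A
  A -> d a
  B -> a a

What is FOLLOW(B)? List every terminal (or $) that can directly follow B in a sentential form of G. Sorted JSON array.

FIRST iteration:
round 1:
  A via A→d a: +{d}
  B via B→a a: +{a}
  S via S→B c: +{a}
  S via S→c c: +{c}
  S via S→d: +{d}
  FIRST[S]={a,c,d}  FIRST[A]={d}  FIRST[B]={a}
round 2: done
  FIRST[S]={a,c,d}  FIRST[A]={d}  FIRST[B]={a}

FOLLOW iteration:
initialize: $ ∈ FOLLOW(S)
pass 1:
  S→B c: FOLLOW(B) ⊇ FIRST(c) = {c}; new: +{c}
  S→d A: FOLLOW(A) ⊇ FOLLOW(S) ⊇ {$}; new: +{$}
  FOLLOW[S]={$}  FOLLOW[A]={$}  FOLLOW[B]={c}
pass 2: (no change)
  FOLLOW[S]={$}  FOLLOW[A]={$}  FOLLOW[B]={c}

FOLLOW(B) = ["c"]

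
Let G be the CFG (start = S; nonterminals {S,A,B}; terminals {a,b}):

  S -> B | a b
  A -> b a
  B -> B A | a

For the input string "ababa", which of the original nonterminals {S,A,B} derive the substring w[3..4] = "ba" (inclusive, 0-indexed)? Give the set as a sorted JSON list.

Convert to CNF:
  S -> B A | T1 T0 | a
  A -> T0 T1
  B -> B A | a
  T0 -> b
  T1 -> a

CYK fill, restricted to cells inside w[3..4]:
  [3..3]={T0}  "b"  orig:{}
  [4..4]={B,S,T1}  "a"  orig:{B,S}
  [3..4]={A}  "ba"

Original NTs in T[3,4] deriving "ba": ["A"]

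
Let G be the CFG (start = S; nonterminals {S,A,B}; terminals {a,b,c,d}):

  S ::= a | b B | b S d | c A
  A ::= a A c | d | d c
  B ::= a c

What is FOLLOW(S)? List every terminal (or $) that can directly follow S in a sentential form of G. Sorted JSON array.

FIRST sets, iterate to fixpoint:
iter 1:
  A via A→a A c: +{a}
  A via A→d: +{d}
  B via B→a c: +{a}
  S via S→a: +{a}
  S via S→b B: +{b}
  S via S→c A: +{c}
  FIRST(S)={a,b,c}  FIRST(A)={a,d}  FIRST(B)={a}
iter 2: done
  FIRST(S)={a,b,c}  FIRST(A)={a,d}  FIRST(B)={a}

FOLLOW sets:
initialize: $ ∈ FOLLOW(S)
[1]
  A→a A c: FOLLOW(A) ⊇ FIRST(c) = {c}; new: +{c}
  S→b B: FOLLOW(B) ⊇ FOLLOW(S) ⊇ {$}; new: +{$}
  S→b S d: FOLLOW(S) ⊇ FIRST(d) = {d}; new: +{d}
  S→c A: FOLLOW(A) ⊇ FOLLOW(S) ⊇ {$,d}; new: +{$,d}
  FOLLOW[S]={$,d}  FOLLOW[A]={$,c,d}  FOLLOW[B]={$}
[2]
  S→b B: FOLLOW(B) ⊇ FOLLOW(S) ⊇ {$,d}; new: +{d}
  FOLLOW[S]={$,d}  FOLLOW[A]={$,c,d}  FOLLOW[B]={$,d}
[3] (stable)
  FOLLOW[S]={$,d}  FOLLOW[A]={$,c,d}  FOLLOW[B]={$,d}

FOLLOW(S) = ["$", "d"]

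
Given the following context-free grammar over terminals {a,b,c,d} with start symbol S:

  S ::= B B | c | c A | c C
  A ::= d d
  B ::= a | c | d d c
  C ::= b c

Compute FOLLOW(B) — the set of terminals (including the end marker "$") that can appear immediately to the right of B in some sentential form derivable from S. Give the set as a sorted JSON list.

FIRST sets, iterate to fixpoint:
pass 1:
  A via A→d d: +{d}
  B via B→a: +{a}
  B via B→c: +{c}
  B via B→d d c: +{d}
  C via C→b c: +{b}
  S via S→B B: +{a,c,d}
  FIRST[S]={a,c,d}  FIRST[A]={d}  FIRST[B]={a,c,d}  FIRST[C]={b}
pass 2: (stable)
  FIRST[S]={a,c,d}  FIRST[A]={d}  FIRST[B]={a,c,d}  FIRST[C]={b}

FOLLOW iteration:
seed FOLLOW(S) with $
[1]
  S→B B: FOLLOW(B) ⊇ FIRST(B) = {a,c,d}; new: +{a,c,d}
  S→B B: FOLLOW(B) ⊇ FOLLOW(S) ⊇ {$}; new: +{$}
  S→c A: FOLLOW(A) ⊇ FOLLOW(S) ⊇ {$}; new: +{$}
  S→c C: FOLLOW(C) ⊇ FOLLOW(S) ⊇ {$}; new: +{$}
  FOLLOW[S]={$}  FOLLOW[A]={$}  FOLLOW[B]={$,a,c,d}  FOLLOW[C]={$}
[2] (stable)
  FOLLOW[S]={$}  FOLLOW[A]={$}  FOLLOW[B]={$,a,c,d}  FOLLOW[C]={$}

FOLLOW(B) = ["$", "a", "c", "d"]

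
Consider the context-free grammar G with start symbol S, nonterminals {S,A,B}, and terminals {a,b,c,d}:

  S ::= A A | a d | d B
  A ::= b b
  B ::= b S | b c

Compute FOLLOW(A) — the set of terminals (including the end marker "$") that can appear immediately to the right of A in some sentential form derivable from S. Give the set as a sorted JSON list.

FIRST iteration:
round 1:
  A via A→b b: +{b}
  B via B→b S: +{b}
  S via S→A A: +{b}
  S via S→a d: +{a}
  S via S→d B: +{d}
  S: {a,b,d}  A: {b}  B: {b}
round 2: (no change)
  S: {a,b,d}  A: {b}  B: {b}

Compute FOLLOW by fixpoint:
FOLLOW(S) := {$}
[1]
  S→A A: FOLLOW(A) ⊇ FIRST(A) = {b}; new: +{b}
  S→A A: FOLLOW(A) ⊇ FOLLOW(S) ⊇ {$}; new: +{$}
  S→d B: FOLLOW(B) ⊇ FOLLOW(S) ⊇ {$}; new: +{$}
  S: {$}  A: {$,b}  B: {$}
[2] (stable)
  S: {$}  A: {$,b}  B: {$}

FOLLOW(A) = ["$", "b"]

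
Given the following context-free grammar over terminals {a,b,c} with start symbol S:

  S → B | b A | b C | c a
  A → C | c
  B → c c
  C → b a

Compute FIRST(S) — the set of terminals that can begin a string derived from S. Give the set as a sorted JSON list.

FIRST sets, iterate to fixpoint:
round 1:
  A via A→c: +{c}
  B via B→c c: +{c}
  C via C→b a: +{b}
  S via S→B: +{c}
  S via S→b A: +{b}
  S: {b,c}  A: {c}  B: {c}  C: {b}
round 2:
  A via A→C: +{b}
  S: {b,c}  A: {b,c}  B: {c}  C: {b}
round 3: (no change)
  S: {b,c}  A: {b,c}  B: {c}  C: {b}

FIRST(S) = ["b", "c"]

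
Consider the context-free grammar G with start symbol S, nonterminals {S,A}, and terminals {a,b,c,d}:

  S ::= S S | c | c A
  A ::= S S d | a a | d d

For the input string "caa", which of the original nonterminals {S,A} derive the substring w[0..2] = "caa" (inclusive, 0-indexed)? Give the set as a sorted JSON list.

Convert to CNF:
  S -> S S | T2 A | c
  A -> S X3 | T0 T0 | T1 T1
  T0 -> d
  T1 -> a
  T2 -> c
  X3 -> S T0

CYK fill, restricted to cells inside w[0..2]:
  cell(0,0) c: {S,T2}  orig:{S}
  cell(1,1) a: {T1}  orig:{}
  cell(2,2) a: {T1}  orig:{}
  cell(0,1) ca: ∅
  cell(1,2) aa: {A}
  cell(0,2) caa: {S}

Original NTs in T[0,2] deriving "caa": ["S"]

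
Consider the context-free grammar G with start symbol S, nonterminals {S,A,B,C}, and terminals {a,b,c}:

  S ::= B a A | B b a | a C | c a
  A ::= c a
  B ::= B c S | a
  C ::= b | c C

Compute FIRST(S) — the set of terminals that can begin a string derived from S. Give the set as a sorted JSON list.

Compute FIRST by fixpoint:
iter 1:
  A via A→c a: +{c}
  B via B→a: +{a}
  C via C→b: +{b}
  C via C→c C: +{c}
  S via S→B a A: +{a}
  S via S→c a: +{c}
  S: {a,c}  A: {c}  B: {a}  C: {b,c}
iter 2: done
  S: {a,c}  A: {c}  B: {a}  C: {b,c}

FIRST(S) = ["a", "c"]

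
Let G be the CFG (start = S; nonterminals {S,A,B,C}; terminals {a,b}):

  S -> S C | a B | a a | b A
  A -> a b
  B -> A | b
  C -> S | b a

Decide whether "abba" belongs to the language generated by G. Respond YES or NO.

CNF form of G:
  S -> S C | T0 B | T0 T0 | T1 A
  A -> T0 T1
  B -> T0 T1 | b
  C -> S C | T0 B | T0 T0 | T1 A | T1 T0
  T0 -> a
  T1 -> b

CYK table (by increasing span):
  cell(0,0) a: {T0}  orig:{}
  cell(1,1) b: {B,T1}  orig:{B}
  cell(2,2) b: {B,T1}  orig:{B}
  cell(3,3) a: {T0}  orig:{}
  cell(0,1) ab: {A,B,C,S}
  cell(1,2) bb: ∅
  cell(2,3) ba: {C}
  cell(0,2) abb: ∅
  cell(1,3) bba: ∅
  cell(0,3) abba: {C,S}

S ∈ T[0,3] ⇒ YES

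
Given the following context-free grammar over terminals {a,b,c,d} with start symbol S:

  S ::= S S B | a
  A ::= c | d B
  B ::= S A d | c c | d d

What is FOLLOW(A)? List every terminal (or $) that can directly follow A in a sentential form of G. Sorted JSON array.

Compute FIRST by fixpoint:
[1]
  A via A→c: +{c}
  A via A→d B: +{d}
  B via B→c c: +{c}
  B via B→d d: +{d}
  S via S→a: +{a}
  FIRST(S)={a}  FIRST(A)={c,d}  FIRST(B)={c,d}
[2]
  B via B→S A d: +{a}
  FIRST(S)={a}  FIRST(A)={c,d}  FIRST(B)={a,c,d}
[3] done
  FIRST(S)={a}  FIRST(A)={c,d}  FIRST(B)={a,c,d}

FOLLOW iteration:
initialize: $ ∈ FOLLOW(S)
pass 1:
  B→S A d: FOLLOW(S) ⊇ FIRST(A) = {c,d}; new: +{c,d}
  B→S A d: FOLLOW(A) ⊇ FIRST(d) = {d}; new: +{d}
  S→S S B: FOLLOW(S) ⊇ FIRST(S) = {a}; new: +{a}
  S→S S B: FOLLOW(B) ⊇ FOLLOW(S) ⊇ {$,a,c,d}; new: +{$,a,c,d}
  S: {$,a,c,d}  A: {d}  B: {$,a,c,d}
pass 2: (no change)
  S: {$,a,c,d}  A: {d}  B: {$,a,c,d}

FOLLOW(A) = ["d"]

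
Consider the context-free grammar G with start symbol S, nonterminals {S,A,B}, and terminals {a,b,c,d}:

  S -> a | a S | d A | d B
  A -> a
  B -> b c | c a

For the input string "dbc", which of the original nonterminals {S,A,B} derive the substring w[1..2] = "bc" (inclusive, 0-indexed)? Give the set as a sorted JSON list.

Convert to CNF:
  S -> T2 S | T3 A | T3 B | a
  A -> a
  B -> T0 T1 | T1 T2
  T0 -> b
  T1 -> c
  T2 -> a
  T3 -> d

Fill CYK table bottom-up, restricted to cells inside w[1..2]:
  [1..1]={T0}  "b"  orig:{}
  [2..2]={T1}  "c"  orig:{}
  [1..2]={B}  "bc"

Original NTs in T[1,2] deriving "bc": ["B"]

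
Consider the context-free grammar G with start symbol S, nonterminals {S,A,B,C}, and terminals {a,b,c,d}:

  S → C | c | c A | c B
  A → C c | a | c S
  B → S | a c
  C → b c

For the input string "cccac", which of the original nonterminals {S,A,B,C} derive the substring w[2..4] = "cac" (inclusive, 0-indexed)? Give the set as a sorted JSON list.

CNF form of G:
  S -> T0 A | T0 B | T2 T0 | c
  A -> C T0 | T0 S | a
  B -> T0 A | T0 B | T1 T0 | T2 T0 | c
  C -> T2 T0
  T0 -> c
  T1 -> a
  T2 -> b

CYK table (by increasing span) (cells [i..j] with 2 ≤ i ≤ j ≤ 4 only):
  T[2,2] 'c' = {B,S,T0}  orig:{B,S}
  T[3,3] 'a' = {A,T1}  orig:{A}
  T[4,4] 'c' = {B,S,T0}  orig:{B,S}
  T[2,3] 'ca' = {B,S}
  T[3,4] 'ac' = {B}
  T[2,4] 'cac' = {B,S}

Original NTs in T[2,4] deriving "cac": ["B", "S"]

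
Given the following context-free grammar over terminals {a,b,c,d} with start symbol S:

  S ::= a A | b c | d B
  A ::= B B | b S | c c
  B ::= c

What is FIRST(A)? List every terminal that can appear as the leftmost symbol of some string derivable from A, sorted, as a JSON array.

Compute FIRST by fixpoint:
[1]
  A via A→b S: +{b}
  A via A→c c: +{c}
  B via B→c: +{c}
  S via S→a A: +{a}
  S via S→b c: +{b}
  S via S→d B: +{d}
  FIRST[S]={a,b,d}  FIRST[A]={b,c}  FIRST[B]={c}
[2] — fixpoint
  FIRST[S]={a,b,d}  FIRST[A]={b,c}  FIRST[B]={c}

FIRST(A) = ["b", "c"]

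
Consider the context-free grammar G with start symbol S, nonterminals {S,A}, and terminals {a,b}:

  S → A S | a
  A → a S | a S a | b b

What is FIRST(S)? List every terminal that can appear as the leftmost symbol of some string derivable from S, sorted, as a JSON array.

FIRST sets, iterate to fixpoint:
round 1:
  A via A→a S: +{a}
  A via A→b b: +{b}
  S via S→A S: +{a,b}
  FIRST(S)={a,b}  FIRST(A)={a,b}
round 2: (no change)
  FIRST(S)={a,b}  FIRST(A)={a,b}

FIRST(S) = ["a", "b"]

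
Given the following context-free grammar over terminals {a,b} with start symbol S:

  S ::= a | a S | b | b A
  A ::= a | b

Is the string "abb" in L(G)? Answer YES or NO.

CNF form of G:
  S -> T0 S | T1 A | a | b
  A -> a | b
  T0 -> a
  T1 -> b

Fill CYK table bottom-up:
  [0..0]={A,S,T0}  "a"  orig:{A,S}
  [1..1]={A,S,T1}  "b"  orig:{A,S}
  [2..2]={A,S,T1}  "b"  orig:{A,S}
  [0..1]={S}  "ab"
  [1..2]={S}  "bb"
  [0..2]={S}  "abb"

S ∈ T[0,2] ⇒ YES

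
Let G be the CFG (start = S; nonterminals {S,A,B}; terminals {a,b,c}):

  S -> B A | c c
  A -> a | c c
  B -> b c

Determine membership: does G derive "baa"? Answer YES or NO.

Convert to CNF:
  S -> B A | T0 T0
  A -> T0 T0 | a
  B -> T1 T0
  T0 -> c
  T1 -> b

Fill CYK table bottom-up:
  T[0,0] 'b' = {T1}  orig:{}
  T[1,1] 'a' = {A}
  T[2,2] 'a' = {A}
  T[0,1] 'ba' = ∅
  T[1,2] 'aa' = ∅
  T[0,2] 'baa' = ∅

S ∉ T[0,2] ⇒ NO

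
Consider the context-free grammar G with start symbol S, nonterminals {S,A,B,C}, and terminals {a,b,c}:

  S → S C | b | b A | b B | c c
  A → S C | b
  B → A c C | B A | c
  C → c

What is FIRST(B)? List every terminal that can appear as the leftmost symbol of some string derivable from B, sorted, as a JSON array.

FIRST iteration:
iter 1:
  A via A→b: +{b}
  B via B→A c C: +{b}
  B via B→c: +{c}
  C via C→c: +{c}
  S via S→b: +{b}
  S via S→c c: +{c}
  S: {b,c}  A: {b}  B: {b,c}  C: {c}
iter 2:
  A via A→S C: +{c}
  S: {b,c}  A: {b,c}  B: {b,c}  C: {c}
iter 3: — fixpoint
  S: {b,c}  A: {b,c}  B: {b,c}  C: {c}

FIRST(B) = ["b", "c"]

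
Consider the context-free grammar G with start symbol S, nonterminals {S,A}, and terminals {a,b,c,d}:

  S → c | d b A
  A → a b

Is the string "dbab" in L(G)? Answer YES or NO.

Convert to CNF:
  S -> T2 X3 | c
  A -> T0 T1
  T0 -> a
  T1 -> b
  T2 -> d
  X3 -> T1 A

Fill CYK table bottom-up:
  [0..0]={T2}  "d"  orig:{}
  [1..1]={T1}  "b"  orig:{}
  [2..2]={T0}  "a"  orig:{}
  [3..3]={T1}  "b"  orig:{}
  [0..1]=∅  "db"
  [1..2]=∅  "ba"
  [2..3]={A}  "ab"
  [0..2]=∅  "dba"
  [1..3]={X3}  "bab"  orig:{}
  [0..3]={S}  "dbab"

S ∈ T[0,3] ⇒ YES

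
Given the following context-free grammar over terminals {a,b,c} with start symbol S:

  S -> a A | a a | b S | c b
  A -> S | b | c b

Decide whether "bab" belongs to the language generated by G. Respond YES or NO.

Convert to CNF:
  S -> T0 A | T0 T0 | T1 S | T2 T1
  A -> T0 A | T0 T0 | T1 S | T2 T1 | b
  T0 -> a
  T1 -> b
  T2 -> c

CYK fill:
  T[0,0] 'b' = {A,T1}  orig:{A}
  T[1,1] 'a' = {T0}  orig:{}
  T[2,2] 'b' = {A,T1}  orig:{A}
  T[0,1] 'ba' = ∅
  T[1,2] 'ab' = {A,S}
  T[0,2] 'bab' = {A,S}

S ∈ T[0,2] ⇒ YES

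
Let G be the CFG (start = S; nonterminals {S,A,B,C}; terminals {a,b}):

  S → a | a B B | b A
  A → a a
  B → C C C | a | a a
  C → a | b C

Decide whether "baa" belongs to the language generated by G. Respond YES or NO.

CNF form of G:
  S -> T0 X3 | T1 A | a
  A -> T0 T0
  B -> C X2 | T0 T0 | a
  C -> T1 C | a
  T0 -> a
  T1 -> b
  X2 -> C C
  X3 -> B B

CYK table (by increasing span):
  T[0,0] 'b' = {T1}  orig:{}
  T[1,1] 'a' = {B,C,S,T0}  orig:{B,C,S}
  T[2,2] 'a' = {B,C,S,T0}  orig:{B,C,S}
  T[0,1] 'ba' = {C}
  T[1,2] 'aa' = {A,B,X2,X3}  orig:{A,B}
  T[0,2] 'baa' = {S,X2}  orig:{S}

S ∈ T[0,2] ⇒ YES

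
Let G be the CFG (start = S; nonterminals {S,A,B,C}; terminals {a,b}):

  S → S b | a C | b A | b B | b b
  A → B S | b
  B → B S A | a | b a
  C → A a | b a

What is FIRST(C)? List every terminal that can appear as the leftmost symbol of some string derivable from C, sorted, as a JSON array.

FIRST iteration:
round 1:
  A via A→b: +{b}
  B via B→a: +{a}
  B via B→b a: +{b}
  C via C→A a: +{b}
  S via S→a C: +{a}
  S via S→b A: +{b}
  FIRST[S]={a,b}  FIRST[A]={b}  FIRST[B]={a,b}  FIRST[C]={b}
round 2:
  A via A→B S: +{a}
  C via C→A a: +{a}
  FIRST[S]={a,b}  FIRST[A]={a,b}  FIRST[B]={a,b}  FIRST[C]={a,b}
round 3: (stable)
  FIRST[S]={a,b}  FIRST[A]={a,b}  FIRST[B]={a,b}  FIRST[C]={a,b}

FIRST(C) = ["a", "b"]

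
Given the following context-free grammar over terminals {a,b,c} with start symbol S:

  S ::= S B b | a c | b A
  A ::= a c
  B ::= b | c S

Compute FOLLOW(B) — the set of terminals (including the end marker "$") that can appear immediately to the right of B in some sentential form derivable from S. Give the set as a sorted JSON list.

FIRST iteration:
round 1:
  A via A→a c: +{a}
  B via B→b: +{b}
  B via B→c S: +{c}
  S via S→a c: +{a}
  S via S→b A: +{b}
  S: {a,b}  A: {a}  B: {b,c}
round 2: (stable)
  S: {a,b}  A: {a}  B: {b,c}

FOLLOW sets:
initialize: $ ∈ FOLLOW(S)
round 1:
  S→S B b: FOLLOW(S) ⊇ FIRST(B) = {b,c}; new: +{b,c}
  S→S B b: FOLLOW(B) ⊇ FIRST(b) = {b}; new: +{b}
  S→b A: FOLLOW(A) ⊇ FOLLOW(S) ⊇ {$,b,c}; new: +{$,b,c}
  S: {$,b,c}  A: {$,b,c}  B: {b}
round 2: done
  S: {$,b,c}  A: {$,b,c}  B: {b}

FOLLOW(B) = ["b"]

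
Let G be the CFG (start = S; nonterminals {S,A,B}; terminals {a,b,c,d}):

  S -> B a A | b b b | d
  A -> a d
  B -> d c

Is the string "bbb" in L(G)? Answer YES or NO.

CNF form of G:
  S -> B X4 | T3 X5 | d
  A -> T0 T1
  B -> T1 T2
  T0 -> a
  T1 -> d
  T2 -> c
  T3 -> b
  X4 -> T0 A
  X5 -> T3 T3

CYK table (by increasing span):
  T[0,0] 'b' = {T3}  orig:{}
  T[1,1] 'b' = {T3}  orig:{}
  T[2,2] 'b' = {T3}  orig:{}
  T[0,1] 'bb' = {X5}  orig:{}
  T[1,2] 'bb' = {X5}  orig:{}
  T[0,2] 'bbb' = {S}

S ∈ T[0,2] ⇒ YES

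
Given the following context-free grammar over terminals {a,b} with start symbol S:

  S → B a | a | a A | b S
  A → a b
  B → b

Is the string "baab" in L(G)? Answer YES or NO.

Convert to CNF:
  S -> B T0 | T0 A | T1 S | a
  A -> T0 T1
  B -> b
  T0 -> a
  T1 -> b

CYK table (by increasing span):
  T[0,0] 'b' = {B,T1}  orig:{B}
  T[1,1] 'a' = {S,T0}  orig:{S}
  T[2,2] 'a' = {S,T0}  orig:{S}
  T[3,3] 'b' = {B,T1}  orig:{B}
  T[0,1] 'ba' = {S}
  T[1,2] 'aa' = ∅
  T[2,3] 'ab' = {A}
  T[0,2] 'baa' = ∅
  T[1,3] 'aab' = {S}
  T[0,3] 'baab' = {S}

S ∈ T[0,3] ⇒ YES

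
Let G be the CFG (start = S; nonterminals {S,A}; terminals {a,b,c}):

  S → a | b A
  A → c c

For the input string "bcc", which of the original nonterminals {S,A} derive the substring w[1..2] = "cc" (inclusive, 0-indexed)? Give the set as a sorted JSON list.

CNF form of G:
  S -> T1 A | a
  A -> T0 T0
  T0 -> c
  T1 -> b

CYK table (by increasing span), restricted to cells inside w[1..2]:
  [1..1]={T0}  "c"  orig:{}
  [2..2]={T0}  "c"  orig:{}
  [1..2]={A}  "cc"

Original NTs in T[1,2] deriving "cc": ["A"]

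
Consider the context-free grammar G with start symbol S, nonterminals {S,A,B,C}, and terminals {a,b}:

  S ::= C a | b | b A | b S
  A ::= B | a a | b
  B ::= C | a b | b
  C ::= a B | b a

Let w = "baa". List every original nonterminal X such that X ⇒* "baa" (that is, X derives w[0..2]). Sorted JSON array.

Convert to CNF:
  S -> C T0 | T1 A | T1 S | b
  A -> T0 B | T0 T0 | T0 T1 | T1 T0 | b
  B -> T0 B | T0 T1 | T1 T0 | b
  C -> T0 B | T1 T0
  T0 -> a
  T1 -> b

Fill CYK table bottom-up, restricted to cells inside w[0..2]:
  cell(0,0) b: {A,B,S,T1}  orig:{A,B,S}
  cell(1,1) a: {T0}  orig:{}
  cell(2,2) a: {T0}  orig:{}
  cell(0,1) ba: {A,B,C}
  cell(1,2) aa: {A}
  cell(0,2) baa: {S}

Original NTs in T[0,2] deriving "baa": ["S"]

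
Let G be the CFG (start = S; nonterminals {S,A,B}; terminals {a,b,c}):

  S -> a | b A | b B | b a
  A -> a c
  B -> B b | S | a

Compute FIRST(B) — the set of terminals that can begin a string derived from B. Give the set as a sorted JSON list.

FIRST sets, iterate to fixpoint:
iter 1:
  A via A→a c: +{a}
  B via B→a: +{a}
  S via S→a: +{a}
  S via S→b A: +{b}
  S: {a,b}  A: {a}  B: {a}
iter 2:
  B via B→S: +{b}
  S: {a,b}  A: {a}  B: {a,b}
iter 3: done
  S: {a,b}  A: {a}  B: {a,b}

FIRST(B) = ["a", "b"]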